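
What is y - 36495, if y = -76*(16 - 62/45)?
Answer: -1692283/45 ≈ -37606.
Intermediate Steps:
y = -50008/45 (y = -76*(16 - 62*1/45) = -76*(16 - 62/45) = -76*658/45 = -50008/45 ≈ -1111.3)
y - 36495 = -50008/45 - 36495 = -1692283/45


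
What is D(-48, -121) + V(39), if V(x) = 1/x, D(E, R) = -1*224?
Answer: -8735/39 ≈ -223.97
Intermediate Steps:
D(E, R) = -224
D(-48, -121) + V(39) = -224 + 1/39 = -8735/39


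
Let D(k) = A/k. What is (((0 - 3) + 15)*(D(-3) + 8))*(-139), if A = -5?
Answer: -16124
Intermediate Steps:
D(k) = -5/k
(((0 - 3) + 15)*(D(-3) + 8))*(-139) = (((0 - 3) + 15)*(-5/(-3) + 8))*(-139) = ((-3 + 15)*(-5*(-1/3) + 8))*(-139) = (12*(5/3 + 8))*(-139) = (12*(29/3))*(-139) = 116*(-139) = -16124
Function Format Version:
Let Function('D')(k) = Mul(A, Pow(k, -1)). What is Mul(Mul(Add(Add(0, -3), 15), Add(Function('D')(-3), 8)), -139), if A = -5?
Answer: -16124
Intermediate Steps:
Function('D')(k) = Mul(-5, Pow(k, -1))
Mul(Mul(Add(Add(0, -3), 15), Add(Function('D')(-3), 8)), -139) = Mul(Mul(Add(Add(0, -3), 15), Add(Mul(-5, Pow(-3, -1)), 8)), -139) = Mul(Mul(Add(-3, 15), Add(Mul(-5, Rational(-1, 3)), 8)), -139) = Mul(Mul(12, Add(Rational(5, 3), 8)), -139) = Mul(Mul(12, Rational(29, 3)), -139) = Mul(116, -139) = -16124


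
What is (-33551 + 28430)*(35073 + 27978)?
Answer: -322884171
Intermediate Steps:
(-33551 + 28430)*(35073 + 27978) = -5121*63051 = -322884171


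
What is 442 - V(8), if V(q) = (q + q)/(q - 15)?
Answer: 3110/7 ≈ 444.29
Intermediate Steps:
V(q) = 2*q/(-15 + q) (V(q) = (2*q)/(-15 + q) = 2*q/(-15 + q))
442 - V(8) = 442 - 2*8/(-15 + 8) = 442 - 2*8/(-7) = 442 - 2*8*(-1)/7 = 442 - 1*(-16/7) = 442 + 16/7 = 3110/7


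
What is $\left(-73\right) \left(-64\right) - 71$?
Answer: $4601$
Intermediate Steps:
$\left(-73\right) \left(-64\right) - 71 = 4672 - 71 = 4601$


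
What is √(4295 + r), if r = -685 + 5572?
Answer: √9182 ≈ 95.823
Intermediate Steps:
r = 4887
√(4295 + r) = √(4295 + 4887) = √9182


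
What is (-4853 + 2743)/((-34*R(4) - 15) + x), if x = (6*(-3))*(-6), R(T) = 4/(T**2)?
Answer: -4220/169 ≈ -24.970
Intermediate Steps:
R(T) = 4/T**2
x = 108 (x = -18*(-6) = 108)
(-4853 + 2743)/((-34*R(4) - 15) + x) = (-4853 + 2743)/((-136/4**2 - 15) + 108) = -2110/((-136/16 - 15) + 108) = -2110/((-34*1/4 - 15) + 108) = -2110/((-17/2 - 15) + 108) = -2110/(-47/2 + 108) = -2110/169/2 = -2110*2/169 = -4220/169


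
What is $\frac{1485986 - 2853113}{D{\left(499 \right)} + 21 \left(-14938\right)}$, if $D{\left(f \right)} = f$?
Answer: $\frac{1367127}{313199} \approx 4.365$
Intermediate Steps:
$\frac{1485986 - 2853113}{D{\left(499 \right)} + 21 \left(-14938\right)} = \frac{1485986 - 2853113}{499 + 21 \left(-14938\right)} = - \frac{1367127}{499 - 313698} = - \frac{1367127}{-313199} = \left(-1367127\right) \left(- \frac{1}{313199}\right) = \frac{1367127}{313199}$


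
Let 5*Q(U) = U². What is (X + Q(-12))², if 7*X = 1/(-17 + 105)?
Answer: 7869286681/9486400 ≈ 829.53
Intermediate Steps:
Q(U) = U²/5
X = 1/616 (X = 1/(7*(-17 + 105)) = (⅐)/88 = (⅐)*(1/88) = 1/616 ≈ 0.0016234)
(X + Q(-12))² = (1/616 + (⅕)*(-12)²)² = (1/616 + (⅕)*144)² = (1/616 + 144/5)² = (88709/3080)² = 7869286681/9486400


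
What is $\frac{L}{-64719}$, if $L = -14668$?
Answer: $\frac{14668}{64719} \approx 0.22664$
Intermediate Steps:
$\frac{L}{-64719} = - \frac{14668}{-64719} = \left(-14668\right) \left(- \frac{1}{64719}\right) = \frac{14668}{64719}$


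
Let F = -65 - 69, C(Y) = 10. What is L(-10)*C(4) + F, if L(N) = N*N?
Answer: 866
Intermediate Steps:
F = -134
L(N) = N²
L(-10)*C(4) + F = (-10)²*10 - 134 = 100*10 - 134 = 1000 - 134 = 866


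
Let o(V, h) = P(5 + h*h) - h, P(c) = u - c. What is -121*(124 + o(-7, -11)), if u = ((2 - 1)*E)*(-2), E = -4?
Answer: -2057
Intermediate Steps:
u = 8 (u = ((2 - 1)*(-4))*(-2) = (1*(-4))*(-2) = -4*(-2) = 8)
P(c) = 8 - c
o(V, h) = 3 - h - h**2 (o(V, h) = (8 - (5 + h*h)) - h = (8 - (5 + h**2)) - h = (8 + (-5 - h**2)) - h = (3 - h**2) - h = 3 - h - h**2)
-121*(124 + o(-7, -11)) = -121*(124 + (3 - 1*(-11) - 1*(-11)**2)) = -121*(124 + (3 + 11 - 1*121)) = -121*(124 + (3 + 11 - 121)) = -121*(124 - 107) = -121*17 = -2057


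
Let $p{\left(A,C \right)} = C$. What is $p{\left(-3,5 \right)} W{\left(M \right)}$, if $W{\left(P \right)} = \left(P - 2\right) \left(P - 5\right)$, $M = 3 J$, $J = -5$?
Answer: $1700$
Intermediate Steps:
$M = -15$ ($M = 3 \left(-5\right) = -15$)
$W{\left(P \right)} = \left(-5 + P\right) \left(-2 + P\right)$ ($W{\left(P \right)} = \left(-2 + P\right) \left(-5 + P\right) = \left(-5 + P\right) \left(-2 + P\right)$)
$p{\left(-3,5 \right)} W{\left(M \right)} = 5 \left(10 + \left(-15\right)^{2} - -105\right) = 5 \left(10 + 225 + 105\right) = 5 \cdot 340 = 1700$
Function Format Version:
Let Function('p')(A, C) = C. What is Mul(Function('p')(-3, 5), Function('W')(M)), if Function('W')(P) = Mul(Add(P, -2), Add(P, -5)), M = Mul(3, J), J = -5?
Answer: 1700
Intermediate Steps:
M = -15 (M = Mul(3, -5) = -15)
Function('W')(P) = Mul(Add(-5, P), Add(-2, P)) (Function('W')(P) = Mul(Add(-2, P), Add(-5, P)) = Mul(Add(-5, P), Add(-2, P)))
Mul(Function('p')(-3, 5), Function('W')(M)) = Mul(5, Add(10, Pow(-15, 2), Mul(-7, -15))) = Mul(5, Add(10, 225, 105)) = Mul(5, 340) = 1700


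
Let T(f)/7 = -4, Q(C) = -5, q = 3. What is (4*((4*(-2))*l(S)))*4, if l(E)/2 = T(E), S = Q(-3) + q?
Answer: 7168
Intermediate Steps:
T(f) = -28 (T(f) = 7*(-4) = -28)
S = -2 (S = -5 + 3 = -2)
l(E) = -56 (l(E) = 2*(-28) = -56)
(4*((4*(-2))*l(S)))*4 = (4*((4*(-2))*(-56)))*4 = (4*(-8*(-56)))*4 = (4*448)*4 = 1792*4 = 7168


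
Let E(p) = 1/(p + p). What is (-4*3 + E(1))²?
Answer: 529/4 ≈ 132.25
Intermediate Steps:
E(p) = 1/(2*p)
(-4*3 + E(1))² = (-4*3 + (½)/1)² = (-12 + (½)*1)² = (-12 + ½)² = (-23/2)² = 529/4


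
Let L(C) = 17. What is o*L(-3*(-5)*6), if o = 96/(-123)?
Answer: -544/41 ≈ -13.268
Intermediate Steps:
o = -32/41 (o = 96*(-1/123) = -32/41 ≈ -0.78049)
o*L(-3*(-5)*6) = -32/41*17 = -544/41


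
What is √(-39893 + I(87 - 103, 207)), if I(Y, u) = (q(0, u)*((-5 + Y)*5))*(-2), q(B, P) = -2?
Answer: I*√40313 ≈ 200.78*I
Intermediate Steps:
I(Y, u) = -100 + 20*Y (I(Y, u) = -2*(-5 + Y)*5*(-2) = -2*(-25 + 5*Y)*(-2) = (50 - 10*Y)*(-2) = -100 + 20*Y)
√(-39893 + I(87 - 103, 207)) = √(-39893 + (-100 + 20*(87 - 103))) = √(-39893 + (-100 + 20*(-16))) = √(-39893 + (-100 - 320)) = √(-39893 - 420) = √(-40313) = I*√40313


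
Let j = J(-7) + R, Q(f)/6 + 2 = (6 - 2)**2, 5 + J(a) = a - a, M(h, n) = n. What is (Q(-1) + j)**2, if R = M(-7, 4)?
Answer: 6889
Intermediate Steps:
R = 4
J(a) = -5 (J(a) = -5 + (a - a) = -5 + 0 = -5)
Q(f) = 84 (Q(f) = -12 + 6*(6 - 2)**2 = -12 + 6*4**2 = -12 + 6*16 = -12 + 96 = 84)
j = -1 (j = -5 + 4 = -1)
(Q(-1) + j)**2 = (84 - 1)**2 = 83**2 = 6889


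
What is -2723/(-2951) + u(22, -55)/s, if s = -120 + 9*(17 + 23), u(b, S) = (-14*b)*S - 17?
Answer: 16864431/236080 ≈ 71.435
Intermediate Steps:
u(b, S) = -17 - 14*S*b (u(b, S) = -14*S*b - 17 = -17 - 14*S*b)
s = 240 (s = -120 + 9*40 = -120 + 360 = 240)
-2723/(-2951) + u(22, -55)/s = -2723/(-2951) + (-17 - 14*(-55)*22)/240 = -2723*(-1/2951) + (-17 + 16940)*(1/240) = 2723/2951 + 16923*(1/240) = 2723/2951 + 5641/80 = 16864431/236080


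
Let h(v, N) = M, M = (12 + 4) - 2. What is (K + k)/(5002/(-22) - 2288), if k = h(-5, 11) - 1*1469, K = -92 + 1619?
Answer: -264/9223 ≈ -0.028624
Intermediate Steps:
K = 1527
M = 14 (M = 16 - 2 = 14)
h(v, N) = 14
k = -1455 (k = 14 - 1*1469 = 14 - 1469 = -1455)
(K + k)/(5002/(-22) - 2288) = (1527 - 1455)/(5002/(-22) - 2288) = 72/(5002*(-1/22) - 2288) = 72/(-2501/11 - 2288) = 72/(-27669/11) = 72*(-11/27669) = -264/9223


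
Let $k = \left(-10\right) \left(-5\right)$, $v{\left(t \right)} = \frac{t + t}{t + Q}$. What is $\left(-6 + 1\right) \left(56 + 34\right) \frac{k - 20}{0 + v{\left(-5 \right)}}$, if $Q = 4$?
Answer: $-1350$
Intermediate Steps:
$v{\left(t \right)} = \frac{2 t}{4 + t}$ ($v{\left(t \right)} = \frac{t + t}{t + 4} = \frac{2 t}{4 + t}$)
$k = 50$
$\left(-6 + 1\right) \left(56 + 34\right) \frac{k - 20}{0 + v{\left(-5 \right)}} = \left(-6 + 1\right) \left(56 + 34\right) \frac{50 - 20}{0 + 2 \left(-5\right) \frac{1}{4 - 5}} = \left(-5\right) 90 \frac{30}{0 + 2 \left(-5\right) \frac{1}{-1}} = - 450 \frac{30}{0 + 2 \left(-5\right) \left(-1\right)} = - 450 \frac{30}{0 + 10} = - 450 \cdot \frac{30}{10} = - 450 \cdot 30 \cdot \frac{1}{10} = \left(-450\right) 3 = -1350$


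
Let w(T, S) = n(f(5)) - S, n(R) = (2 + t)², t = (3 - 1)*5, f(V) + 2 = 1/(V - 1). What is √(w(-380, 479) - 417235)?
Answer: I*√417570 ≈ 646.2*I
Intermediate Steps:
f(V) = -2 + 1/(-1 + V) (f(V) = -2 + 1/(V - 1) = -2 + 1/(-1 + V))
t = 10 (t = 2*5 = 10)
n(R) = 144 (n(R) = (2 + 10)² = 12² = 144)
w(T, S) = 144 - S
√(w(-380, 479) - 417235) = √((144 - 1*479) - 417235) = √((144 - 479) - 417235) = √(-335 - 417235) = √(-417570) = I*√417570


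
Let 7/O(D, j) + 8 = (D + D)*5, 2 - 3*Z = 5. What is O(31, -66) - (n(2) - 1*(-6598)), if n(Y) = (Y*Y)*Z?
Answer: -1991381/302 ≈ -6594.0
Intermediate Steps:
Z = -1 (Z = 2/3 - 1/3*5 = 2/3 - 5/3 = -1)
O(D, j) = 7/(-8 + 10*D) (O(D, j) = 7/(-8 + (D + D)*5) = 7/(-8 + (2*D)*5) = 7/(-8 + 10*D))
n(Y) = -Y**2 (n(Y) = (Y*Y)*(-1) = Y**2*(-1) = -Y**2)
O(31, -66) - (n(2) - 1*(-6598)) = 7/(2*(-4 + 5*31)) - (-1*2**2 - 1*(-6598)) = 7/(2*(-4 + 155)) - (-1*4 + 6598) = (7/2)/151 - (-4 + 6598) = (7/2)*(1/151) - 1*6594 = 7/302 - 6594 = -1991381/302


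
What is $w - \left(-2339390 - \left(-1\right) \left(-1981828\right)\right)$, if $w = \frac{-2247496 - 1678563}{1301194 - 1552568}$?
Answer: $\frac{1086245779591}{251374} \approx 4.3212 \cdot 10^{6}$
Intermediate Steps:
$w = \frac{3926059}{251374}$ ($w = - \frac{3926059}{-251374} = \left(-3926059\right) \left(- \frac{1}{251374}\right) = \frac{3926059}{251374} \approx 15.618$)
$w - \left(-2339390 - \left(-1\right) \left(-1981828\right)\right) = \frac{3926059}{251374} - \left(-2339390 - \left(-1\right) \left(-1981828\right)\right) = \frac{3926059}{251374} - \left(-2339390 - 1981828\right) = \frac{3926059}{251374} - -4321218 = \frac{3926059}{251374} + 4321218 = \frac{1086245779591}{251374}$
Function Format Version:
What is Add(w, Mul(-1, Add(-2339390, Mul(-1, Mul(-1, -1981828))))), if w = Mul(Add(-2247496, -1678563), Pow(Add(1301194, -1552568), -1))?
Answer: Rational(1086245779591, 251374) ≈ 4.3212e+6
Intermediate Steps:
w = Rational(3926059, 251374) (w = Mul(-3926059, Pow(-251374, -1)) = Mul(-3926059, Rational(-1, 251374)) = Rational(3926059, 251374) ≈ 15.618)
Add(w, Mul(-1, Add(-2339390, Mul(-1, Mul(-1, -1981828))))) = Add(Rational(3926059, 251374), Mul(-1, Add(-2339390, Mul(-1, Mul(-1, -1981828))))) = Add(Rational(3926059, 251374), Mul(-1, Add(-2339390, Mul(-1, 1981828)))) = Add(Rational(3926059, 251374), Mul(-1, Add(-2339390, -1981828))) = Add(Rational(3926059, 251374), Mul(-1, -4321218)) = Add(Rational(3926059, 251374), 4321218) = Rational(1086245779591, 251374)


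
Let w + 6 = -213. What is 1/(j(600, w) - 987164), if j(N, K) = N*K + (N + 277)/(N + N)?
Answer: -1200/1342275923 ≈ -8.9400e-7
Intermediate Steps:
w = -219 (w = -6 - 213 = -219)
j(N, K) = K*N + (277 + N)/(2*N) (j(N, K) = K*N + (277 + N)/((2*N)) = K*N + (277 + N)*(1/(2*N)) = K*N + (277 + N)/(2*N))
1/(j(600, w) - 987164) = 1/((1/2 + (277/2)/600 - 219*600) - 987164) = 1/((1/2 + (277/2)*(1/600) - 131400) - 987164) = 1/((1/2 + 277/1200 - 131400) - 987164) = 1/(-157679123/1200 - 987164) = 1/(-1342275923/1200) = -1200/1342275923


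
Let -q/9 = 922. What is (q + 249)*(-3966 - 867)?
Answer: 38900817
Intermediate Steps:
q = -8298 (q = -9*922 = -8298)
(q + 249)*(-3966 - 867) = (-8298 + 249)*(-3966 - 867) = -8049*(-4833) = 38900817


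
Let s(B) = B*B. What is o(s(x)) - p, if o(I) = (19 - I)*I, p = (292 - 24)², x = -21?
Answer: -257926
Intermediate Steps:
p = 71824 (p = 268² = 71824)
s(B) = B²
o(I) = I*(19 - I)
o(s(x)) - p = (-21)²*(19 - 1*(-21)²) - 1*71824 = 441*(19 - 1*441) - 71824 = 441*(19 - 441) - 71824 = 441*(-422) - 71824 = -186102 - 71824 = -257926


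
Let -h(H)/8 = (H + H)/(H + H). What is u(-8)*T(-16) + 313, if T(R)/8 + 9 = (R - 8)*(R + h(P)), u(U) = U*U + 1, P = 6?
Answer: 295153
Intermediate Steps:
h(H) = -8 (h(H) = -8*(H + H)/(H + H) = -8*2*H/(2*H) = -8*2*H*1/(2*H) = -8*1 = -8)
u(U) = 1 + U**2 (u(U) = U**2 + 1 = 1 + U**2)
T(R) = -72 + 8*(-8 + R)**2 (T(R) = -72 + 8*((R - 8)*(R - 8)) = -72 + 8*((-8 + R)*(-8 + R)) = -72 + 8*(-8 + R)**2)
u(-8)*T(-16) + 313 = (1 + (-8)**2)*(440 - 128*(-16) + 8*(-16)**2) + 313 = (1 + 64)*(440 + 2048 + 8*256) + 313 = 65*(440 + 2048 + 2048) + 313 = 65*4536 + 313 = 294840 + 313 = 295153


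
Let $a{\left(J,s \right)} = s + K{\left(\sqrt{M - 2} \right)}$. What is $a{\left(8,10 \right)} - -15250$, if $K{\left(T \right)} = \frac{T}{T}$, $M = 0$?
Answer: $15261$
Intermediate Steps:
$K{\left(T \right)} = 1$
$a{\left(J,s \right)} = 1 + s$ ($a{\left(J,s \right)} = s + 1 = 1 + s$)
$a{\left(8,10 \right)} - -15250 = \left(1 + 10\right) - -15250 = 11 + 15250 = 15261$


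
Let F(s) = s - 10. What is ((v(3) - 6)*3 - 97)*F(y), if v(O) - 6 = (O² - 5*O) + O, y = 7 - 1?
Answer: 424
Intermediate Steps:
y = 6
v(O) = 6 + O² - 4*O (v(O) = 6 + ((O² - 5*O) + O) = 6 + (O² - 4*O) = 6 + O² - 4*O)
F(s) = -10 + s
((v(3) - 6)*3 - 97)*F(y) = (((6 + 3² - 4*3) - 6)*3 - 97)*(-10 + 6) = (((6 + 9 - 12) - 6)*3 - 97)*(-4) = ((3 - 6)*3 - 97)*(-4) = (-3*3 - 97)*(-4) = (-9 - 97)*(-4) = -106*(-4) = 424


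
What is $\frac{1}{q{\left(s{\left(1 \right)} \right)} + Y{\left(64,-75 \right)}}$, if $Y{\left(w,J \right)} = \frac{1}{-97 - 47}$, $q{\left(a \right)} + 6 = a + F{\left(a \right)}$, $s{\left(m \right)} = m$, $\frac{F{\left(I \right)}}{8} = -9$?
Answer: $- \frac{144}{11089} \approx -0.012986$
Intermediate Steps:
$F{\left(I \right)} = -72$ ($F{\left(I \right)} = 8 \left(-9\right) = -72$)
$q{\left(a \right)} = -78 + a$ ($q{\left(a \right)} = -6 + \left(a - 72\right) = -6 + \left(-72 + a\right) = -78 + a$)
$Y{\left(w,J \right)} = - \frac{1}{144}$ ($Y{\left(w,J \right)} = \frac{1}{-144} = - \frac{1}{144}$)
$\frac{1}{q{\left(s{\left(1 \right)} \right)} + Y{\left(64,-75 \right)}} = \frac{1}{\left(-78 + 1\right) - \frac{1}{144}} = \frac{1}{-77 - \frac{1}{144}} = \frac{1}{- \frac{11089}{144}} = - \frac{144}{11089}$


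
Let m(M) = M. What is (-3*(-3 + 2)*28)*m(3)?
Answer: 252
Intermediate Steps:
(-3*(-3 + 2)*28)*m(3) = (-3*(-3 + 2)*28)*3 = (-3*(-1)*28)*3 = (3*28)*3 = 84*3 = 252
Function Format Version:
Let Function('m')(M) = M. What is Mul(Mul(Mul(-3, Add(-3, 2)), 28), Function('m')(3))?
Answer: 252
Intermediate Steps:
Mul(Mul(Mul(-3, Add(-3, 2)), 28), Function('m')(3)) = Mul(Mul(Mul(-3, Add(-3, 2)), 28), 3) = Mul(Mul(Mul(-3, -1), 28), 3) = Mul(Mul(3, 28), 3) = Mul(84, 3) = 252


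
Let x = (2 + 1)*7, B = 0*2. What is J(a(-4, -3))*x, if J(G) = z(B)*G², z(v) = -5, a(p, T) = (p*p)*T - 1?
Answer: -252105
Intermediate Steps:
a(p, T) = -1 + T*p² (a(p, T) = p²*T - 1 = T*p² - 1 = -1 + T*p²)
B = 0
x = 21 (x = 3*7 = 21)
J(G) = -5*G²
J(a(-4, -3))*x = -5*(-1 - 3*(-4)²)²*21 = -5*(-1 - 3*16)²*21 = -5*(-1 - 48)²*21 = -5*(-49)²*21 = -5*2401*21 = -12005*21 = -252105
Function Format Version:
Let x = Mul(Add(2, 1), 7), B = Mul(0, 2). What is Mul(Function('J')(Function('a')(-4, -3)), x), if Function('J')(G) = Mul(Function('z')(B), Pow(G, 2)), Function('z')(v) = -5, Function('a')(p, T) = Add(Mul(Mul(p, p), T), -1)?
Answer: -252105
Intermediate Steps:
Function('a')(p, T) = Add(-1, Mul(T, Pow(p, 2))) (Function('a')(p, T) = Add(Mul(Pow(p, 2), T), -1) = Add(Mul(T, Pow(p, 2)), -1) = Add(-1, Mul(T, Pow(p, 2))))
B = 0
x = 21 (x = Mul(3, 7) = 21)
Function('J')(G) = Mul(-5, Pow(G, 2))
Mul(Function('J')(Function('a')(-4, -3)), x) = Mul(Mul(-5, Pow(Add(-1, Mul(-3, Pow(-4, 2))), 2)), 21) = Mul(Mul(-5, Pow(Add(-1, Mul(-3, 16)), 2)), 21) = Mul(Mul(-5, Pow(Add(-1, -48), 2)), 21) = Mul(Mul(-5, Pow(-49, 2)), 21) = Mul(Mul(-5, 2401), 21) = Mul(-12005, 21) = -252105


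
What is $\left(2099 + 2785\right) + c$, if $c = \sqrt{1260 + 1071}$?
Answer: $4884 + 3 \sqrt{259} \approx 4932.3$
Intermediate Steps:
$c = 3 \sqrt{259}$ ($c = \sqrt{2331} = 3 \sqrt{259} \approx 48.28$)
$\left(2099 + 2785\right) + c = \left(2099 + 2785\right) + 3 \sqrt{259} = 4884 + 3 \sqrt{259}$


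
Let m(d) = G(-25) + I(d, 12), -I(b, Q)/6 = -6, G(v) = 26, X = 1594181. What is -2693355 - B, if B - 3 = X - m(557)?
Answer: -4287477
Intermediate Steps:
I(b, Q) = 36 (I(b, Q) = -6*(-6) = 36)
m(d) = 62 (m(d) = 26 + 36 = 62)
B = 1594122 (B = 3 + (1594181 - 1*62) = 3 + (1594181 - 62) = 3 + 1594119 = 1594122)
-2693355 - B = -2693355 - 1*1594122 = -2693355 - 1594122 = -4287477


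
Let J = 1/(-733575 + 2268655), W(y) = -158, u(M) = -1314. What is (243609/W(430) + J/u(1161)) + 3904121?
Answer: 621877998679627961/159350514480 ≈ 3.9026e+6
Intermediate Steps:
J = 1/1535080 ≈ 6.5143e-7
(243609/W(430) + J/u(1161)) + 3904121 = (243609/(-158) + (1/1535080)/(-1314)) + 3904121 = (243609*(-1/158) + (1/1535080)*(-1/1314)) + 3904121 = (-243609/158 - 1/2017095120) + 3904121 = -245691262544119/159350514480 + 3904121 = 621877998679627961/159350514480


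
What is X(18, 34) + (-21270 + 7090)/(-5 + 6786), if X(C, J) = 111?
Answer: 738511/6781 ≈ 108.91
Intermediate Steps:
X(18, 34) + (-21270 + 7090)/(-5 + 6786) = 111 + (-21270 + 7090)/(-5 + 6786) = 111 - 14180/6781 = 738511/6781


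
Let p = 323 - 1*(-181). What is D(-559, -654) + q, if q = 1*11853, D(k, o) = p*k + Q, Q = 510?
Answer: -269373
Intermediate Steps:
p = 504 (p = 323 + 181 = 504)
D(k, o) = 510 + 504*k (D(k, o) = 504*k + 510 = 510 + 504*k)
q = 11853
D(-559, -654) + q = (510 + 504*(-559)) + 11853 = (510 - 281736) + 11853 = -281226 + 11853 = -269373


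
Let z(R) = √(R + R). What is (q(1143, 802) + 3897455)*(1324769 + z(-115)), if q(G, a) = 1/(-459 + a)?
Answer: 1770987055397754/343 + 1336827066*I*√230/343 ≈ 5.1632e+12 + 5.9108e+7*I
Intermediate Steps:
z(R) = √2*√R (z(R) = √(2*R) = √2*√R)
(q(1143, 802) + 3897455)*(1324769 + z(-115)) = (1/(-459 + 802) + 3897455)*(1324769 + √2*√(-115)) = (1/343 + 3897455)*(1324769 + √2*(I*√115)) = (1/343 + 3897455)*(1324769 + I*√230) = 1336827066*(1324769 + I*√230)/343 = 1770987055397754/343 + 1336827066*I*√230/343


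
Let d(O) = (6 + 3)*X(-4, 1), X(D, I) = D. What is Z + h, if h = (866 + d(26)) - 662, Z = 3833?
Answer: 4001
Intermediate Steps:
d(O) = -36 (d(O) = (6 + 3)*(-4) = 9*(-4) = -36)
h = 168 (h = (866 - 36) - 662 = 830 - 662 = 168)
Z + h = 3833 + 168 = 4001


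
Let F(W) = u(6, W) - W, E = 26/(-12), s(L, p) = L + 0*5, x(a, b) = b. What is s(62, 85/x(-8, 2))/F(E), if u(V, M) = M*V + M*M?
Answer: -2232/221 ≈ -10.100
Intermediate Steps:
s(L, p) = L (s(L, p) = L + 0 = L)
u(V, M) = M² + M*V (u(V, M) = M*V + M² = M² + M*V)
E = -13/6 (E = 26*(-1/12) = -13/6 ≈ -2.1667)
F(W) = -W + W*(6 + W) (F(W) = W*(W + 6) - W = W*(6 + W) - W = -W + W*(6 + W))
s(62, 85/x(-8, 2))/F(E) = 62/((-13*(5 - 13/6)/6)) = 62/((-13/6*17/6)) = 62/(-221/36) = 62*(-36/221) = -2232/221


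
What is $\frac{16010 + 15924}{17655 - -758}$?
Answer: $\frac{31934}{18413} \approx 1.7343$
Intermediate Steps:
$\frac{16010 + 15924}{17655 - -758} = \frac{31934}{17655 + \left(-74 + 832\right)} = \frac{31934}{17655 + 758} = \frac{31934}{18413}$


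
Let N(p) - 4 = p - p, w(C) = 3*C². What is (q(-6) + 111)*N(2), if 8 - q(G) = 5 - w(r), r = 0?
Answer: 456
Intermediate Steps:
q(G) = 3 (q(G) = 8 - (5 - 3*0²) = 8 - (5 - 3*0) = 8 - (5 - 1*0) = 8 - (5 + 0) = 8 - 1*5 = 8 - 5 = 3)
N(p) = 4 (N(p) = 4 + (p - p) = 4 + 0 = 4)
(q(-6) + 111)*N(2) = (3 + 111)*4 = 114*4 = 456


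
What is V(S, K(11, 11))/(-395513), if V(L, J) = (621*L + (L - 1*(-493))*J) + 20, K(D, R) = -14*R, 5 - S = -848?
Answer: -322449/395513 ≈ -0.81527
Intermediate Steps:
S = 853 (S = 5 - 1*(-848) = 5 + 848 = 853)
V(L, J) = 20 + 621*L + J*(493 + L) (V(L, J) = (621*L + (L + 493)*J) + 20 = (621*L + (493 + L)*J) + 20 = (621*L + J*(493 + L)) + 20 = 20 + 621*L + J*(493 + L))
V(S, K(11, 11))/(-395513) = (20 + 493*(-14*11) + 621*853 - 14*11*853)/(-395513) = (20 + 493*(-154) + 529713 - 154*853)*(-1/395513) = (20 - 75922 + 529713 - 131362)*(-1/395513) = 322449*(-1/395513) = -322449/395513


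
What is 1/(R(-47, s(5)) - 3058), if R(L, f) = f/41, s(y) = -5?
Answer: -41/125383 ≈ -0.00032700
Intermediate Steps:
R(L, f) = f/41 (R(L, f) = f*(1/41) = f/41)
1/(R(-47, s(5)) - 3058) = 1/((1/41)*(-5) - 3058) = 1/(-5/41 - 3058) = 1/(-125383/41) = -41/125383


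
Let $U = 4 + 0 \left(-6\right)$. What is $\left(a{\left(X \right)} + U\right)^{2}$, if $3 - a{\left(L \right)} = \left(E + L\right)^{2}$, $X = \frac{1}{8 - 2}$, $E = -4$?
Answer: $\frac{76729}{1296} \approx 59.204$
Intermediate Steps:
$X = \frac{1}{6} \approx 0.16667$
$a{\left(L \right)} = 3 - \left(-4 + L\right)^{2}$
$U = 4$ ($U = 4 + 0 = 4$)
$\left(a{\left(X \right)} + U\right)^{2} = \left(\left(3 - \left(-4 + \frac{1}{6}\right)^{2}\right) + 4\right)^{2} = \left(\left(3 - \left(- \frac{23}{6}\right)^{2}\right) + 4\right)^{2} = \left(\left(3 - \frac{529}{36}\right) + 4\right)^{2} = \left(- \frac{421}{36} + 4\right)^{2} = \left(- \frac{277}{36}\right)^{2} = \frac{76729}{1296}$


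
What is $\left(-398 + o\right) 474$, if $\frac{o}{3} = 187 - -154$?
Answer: $296250$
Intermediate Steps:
$o = 1023$ ($o = 3 \left(187 - -154\right) = 3 \left(187 + 154\right) = 3 \cdot 341 = 1023$)
$\left(-398 + o\right) 474 = \left(-398 + 1023\right) 474 = 625 \cdot 474 = 296250$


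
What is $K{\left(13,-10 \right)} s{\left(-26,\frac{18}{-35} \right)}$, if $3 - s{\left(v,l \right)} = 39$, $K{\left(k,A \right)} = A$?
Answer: $360$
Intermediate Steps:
$s{\left(v,l \right)} = -36$ ($s{\left(v,l \right)} = 3 - 39 = -36$)
$K{\left(13,-10 \right)} s{\left(-26,\frac{18}{-35} \right)} = \left(-10\right) \left(-36\right) = 360$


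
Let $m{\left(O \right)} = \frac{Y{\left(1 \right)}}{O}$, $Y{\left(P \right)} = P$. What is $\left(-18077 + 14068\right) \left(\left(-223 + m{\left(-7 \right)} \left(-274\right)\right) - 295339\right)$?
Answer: $\frac{8293257940}{7} \approx 1.1848 \cdot 10^{9}$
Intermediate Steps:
$m{\left(O \right)} = \frac{1}{O}$ ($m{\left(O \right)} = 1 \frac{1}{O} = \frac{1}{O}$)
$\left(-18077 + 14068\right) \left(\left(-223 + m{\left(-7 \right)} \left(-274\right)\right) - 295339\right) = \left(-18077 + 14068\right) \left(\left(-223 + \frac{1}{-7} \left(-274\right)\right) - 295339\right) = - 4009 \left(\left(-223 - - \frac{274}{7}\right) - 295339\right) = - 4009 \left(\left(-223 + \frac{274}{7}\right) - 295339\right) = - 4009 \left(- \frac{1287}{7} - 295339\right) = \left(-4009\right) \left(- \frac{2068660}{7}\right) = \frac{8293257940}{7}$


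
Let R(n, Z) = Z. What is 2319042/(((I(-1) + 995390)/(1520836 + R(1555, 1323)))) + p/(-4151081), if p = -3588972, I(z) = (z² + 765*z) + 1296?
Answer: 2442185775909056017/689025481947 ≈ 3.5444e+6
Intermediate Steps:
I(z) = 1296 + z² + 765*z
2319042/(((I(-1) + 995390)/(1520836 + R(1555, 1323)))) + p/(-4151081) = 2319042/((((1296 + (-1)² + 765*(-1)) + 995390)/(1520836 + 1323))) - 3588972/(-4151081) = 2319042/((((1296 + 1 - 765) + 995390)/1522159)) - 3588972*(-1/4151081) = 2319042/(((532 + 995390)*(1/1522159))) + 3588972/4151081 = 2319042/((995922*(1/1522159))) + 3588972/4151081 = 2319042/(995922/1522159) + 3588972/4151081 = 2319042*(1522159/995922) + 3588972/4151081 = 588325108613/165987 + 3588972/4151081 = 2442185775909056017/689025481947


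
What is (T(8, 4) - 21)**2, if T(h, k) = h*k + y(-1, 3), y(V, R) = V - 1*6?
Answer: 16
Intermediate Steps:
y(V, R) = -6 + V (y(V, R) = V - 6 = -6 + V)
T(h, k) = -7 + h*k (T(h, k) = h*k + (-6 - 1) = h*k - 7 = -7 + h*k)
(T(8, 4) - 21)**2 = ((-7 + 8*4) - 21)**2 = ((-7 + 32) - 21)**2 = (25 - 21)**2 = 4**2 = 16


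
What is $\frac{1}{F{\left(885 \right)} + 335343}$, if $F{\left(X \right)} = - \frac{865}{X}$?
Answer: $\frac{177}{59355538} \approx 2.982 \cdot 10^{-6}$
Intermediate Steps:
$\frac{1}{F{\left(885 \right)} + 335343} = \frac{1}{- \frac{865}{885} + 335343} = \frac{1}{\left(-865\right) \frac{1}{885} + 335343} = \frac{1}{- \frac{173}{177} + 335343} = \frac{1}{\frac{59355538}{177}} = \frac{177}{59355538}$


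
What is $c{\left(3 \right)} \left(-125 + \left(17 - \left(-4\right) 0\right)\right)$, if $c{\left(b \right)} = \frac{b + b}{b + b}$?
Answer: $-108$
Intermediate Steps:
$c{\left(b \right)} = 1$ ($c{\left(b \right)} = \frac{2 b}{2 b} = 2 b \frac{1}{2 b} = 1$)
$c{\left(3 \right)} \left(-125 + \left(17 - \left(-4\right) 0\right)\right) = 1 \left(-125 + \left(17 - \left(-4\right) 0\right)\right) = 1 \left(-125 + \left(17 - 0\right)\right) = 1 \left(-125 + \left(17 + 0\right)\right) = 1 \left(-125 + 17\right) = 1 \left(-108\right) = -108$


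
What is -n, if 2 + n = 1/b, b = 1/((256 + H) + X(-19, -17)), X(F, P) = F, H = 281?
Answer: -516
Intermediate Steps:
b = 1/518 (b = 1/((256 + 281) - 19) = 1/(537 - 19) = 1/518 ≈ 0.0019305)
n = 516 (n = -2 + 1/(1/518) = -2 + 518 = 516)
-n = -1*516 = -516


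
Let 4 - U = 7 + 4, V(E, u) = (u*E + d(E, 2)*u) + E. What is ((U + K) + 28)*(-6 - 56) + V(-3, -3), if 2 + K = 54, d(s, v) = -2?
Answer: -4514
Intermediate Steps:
V(E, u) = E - 2*u + E*u (V(E, u) = (u*E - 2*u) + E = (E*u - 2*u) + E = (-2*u + E*u) + E = E - 2*u + E*u)
K = 52 (K = -2 + 54 = 52)
U = -7 (U = 4 - (7 + 4) = 4 - 1*11 = 4 - 11 = -7)
((U + K) + 28)*(-6 - 56) + V(-3, -3) = ((-7 + 52) + 28)*(-6 - 56) + (-3 - 2*(-3) - 3*(-3)) = (45 + 28)*(-62) + (-3 + 6 + 9) = 73*(-62) + 12 = -4526 + 12 = -4514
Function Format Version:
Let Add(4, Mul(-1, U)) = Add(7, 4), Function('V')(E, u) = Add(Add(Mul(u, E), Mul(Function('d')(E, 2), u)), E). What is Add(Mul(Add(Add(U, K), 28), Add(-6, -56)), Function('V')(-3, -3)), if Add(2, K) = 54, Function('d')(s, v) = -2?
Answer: -4514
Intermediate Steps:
Function('V')(E, u) = Add(E, Mul(-2, u), Mul(E, u)) (Function('V')(E, u) = Add(Add(Mul(u, E), Mul(-2, u)), E) = Add(Add(Mul(E, u), Mul(-2, u)), E) = Add(Add(Mul(-2, u), Mul(E, u)), E) = Add(E, Mul(-2, u), Mul(E, u)))
K = 52 (K = Add(-2, 54) = 52)
U = -7 (U = Add(4, Mul(-1, Add(7, 4))) = Add(4, Mul(-1, 11)) = Add(4, -11) = -7)
Add(Mul(Add(Add(U, K), 28), Add(-6, -56)), Function('V')(-3, -3)) = Add(Mul(Add(Add(-7, 52), 28), Add(-6, -56)), Add(-3, Mul(-2, -3), Mul(-3, -3))) = Add(Mul(Add(45, 28), -62), Add(-3, 6, 9)) = Add(Mul(73, -62), 12) = Add(-4526, 12) = -4514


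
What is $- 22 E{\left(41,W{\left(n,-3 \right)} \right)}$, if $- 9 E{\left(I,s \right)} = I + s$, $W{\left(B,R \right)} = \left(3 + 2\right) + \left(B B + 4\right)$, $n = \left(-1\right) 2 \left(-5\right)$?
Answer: $\frac{1100}{3} \approx 366.67$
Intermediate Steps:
$n = 10$ ($n = \left(-2\right) \left(-5\right) = 10$)
$W{\left(B,R \right)} = 9 + B^{2}$ ($W{\left(B,R \right)} = 5 + \left(B^{2} + 4\right) = 5 + \left(4 + B^{2}\right) = 9 + B^{2}$)
$E{\left(I,s \right)} = - \frac{I}{9} - \frac{s}{9}$ ($E{\left(I,s \right)} = - \frac{I + s}{9} = - \frac{I}{9} - \frac{s}{9}$)
$- 22 E{\left(41,W{\left(n,-3 \right)} \right)} = - 22 \left(\left(- \frac{1}{9}\right) 41 - \frac{9 + 10^{2}}{9}\right) = - 22 \left(- \frac{41}{9} - \frac{9 + 100}{9}\right) = - 22 \left(- \frac{41}{9} - \frac{109}{9}\right) = \left(-22\right) \left(- \frac{50}{3}\right) = \frac{1100}{3}$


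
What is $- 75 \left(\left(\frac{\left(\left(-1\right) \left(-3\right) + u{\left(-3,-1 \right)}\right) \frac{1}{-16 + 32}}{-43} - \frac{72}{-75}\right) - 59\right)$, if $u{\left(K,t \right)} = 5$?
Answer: $\frac{374433}{86} \approx 4353.9$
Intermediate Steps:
$- 75 \left(\left(\frac{\left(\left(-1\right) \left(-3\right) + u{\left(-3,-1 \right)}\right) \frac{1}{-16 + 32}}{-43} - \frac{72}{-75}\right) - 59\right) = - 75 \left(\left(\frac{\left(\left(-1\right) \left(-3\right) + 5\right) \frac{1}{-16 + 32}}{-43} - \frac{72}{-75}\right) - 59\right) = - 75 \left(\left(\frac{3 + 5}{16} \left(- \frac{1}{43}\right) - - \frac{24}{25}\right) - 59\right) = - 75 \left(\left(8 \cdot \frac{1}{16} \left(- \frac{1}{43}\right) + \frac{24}{25}\right) - 59\right) = - 75 \left(\left(\frac{1}{2} \left(- \frac{1}{43}\right) + \frac{24}{25}\right) - 59\right) = - 75 \left(\left(- \frac{1}{86} + \frac{24}{25}\right) - 59\right) = - 75 \left(\frac{2039}{2150} - 59\right) = \left(-75\right) \left(- \frac{124811}{2150}\right) = \frac{374433}{86}$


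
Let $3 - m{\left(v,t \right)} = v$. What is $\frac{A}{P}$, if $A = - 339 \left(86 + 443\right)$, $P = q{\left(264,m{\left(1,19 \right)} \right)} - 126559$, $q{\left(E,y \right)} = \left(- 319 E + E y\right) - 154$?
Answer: $\frac{179331}{210401} \approx 0.85233$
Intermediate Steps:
$m{\left(v,t \right)} = 3 - v$
$q{\left(E,y \right)} = -154 - 319 E + E y$
$P = -210401$ ($P = \left(-154 - 84216 + 264 \left(3 - 1\right)\right) - 126559 = \left(-154 - 84216 + 264 \cdot 2\right) - 126559 = \left(-154 - 84216 + 528\right) - 126559 = -83842 - 126559 = -210401$)
$A = -179331$ ($A = \left(-339\right) 529 = -179331$)
$\frac{A}{P} = - \frac{179331}{-210401} = \left(-179331\right) \left(- \frac{1}{210401}\right) = \frac{179331}{210401}$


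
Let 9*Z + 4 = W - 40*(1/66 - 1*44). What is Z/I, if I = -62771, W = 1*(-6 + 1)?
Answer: -57763/18642987 ≈ -0.0030984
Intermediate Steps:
W = -5 (W = 1*(-5) = -5)
Z = 57763/297 (Z = -4/9 + (-5 - 40*(1/66 - 1*44))/9 = -4/9 + (-5 - 40*(1/66 - 44))/9 = -4/9 + (-5 - 40*(-2903/66))/9 = -4/9 + (-5 + 58060/33)/9 = -4/9 + (1/9)*(57895/33) = -4/9 + 57895/297 = 57763/297 ≈ 194.49)
Z/I = (57763/297)/(-62771) = (57763/297)*(-1/62771) = -57763/18642987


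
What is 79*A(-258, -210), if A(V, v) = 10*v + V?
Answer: -186282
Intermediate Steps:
A(V, v) = V + 10*v
79*A(-258, -210) = 79*(-258 + 10*(-210)) = 79*(-258 - 2100) = 79*(-2358) = -186282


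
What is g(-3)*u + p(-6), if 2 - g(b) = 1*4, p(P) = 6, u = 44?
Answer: -82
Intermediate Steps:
g(b) = -2 (g(b) = 2 - 4 = -2)
g(-3)*u + p(-6) = -2*44 + 6 = -88 + 6 = -82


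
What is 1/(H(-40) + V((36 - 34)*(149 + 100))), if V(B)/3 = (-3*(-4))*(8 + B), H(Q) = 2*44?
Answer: 1/18304 ≈ 5.4633e-5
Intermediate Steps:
H(Q) = 88
V(B) = 288 + 36*B (V(B) = 3*((-3*(-4))*(8 + B)) = 3*(12*(8 + B)) = 3*(96 + 12*B) = 288 + 36*B)
1/(H(-40) + V((36 - 34)*(149 + 100))) = 1/(88 + (288 + 36*((36 - 34)*(149 + 100)))) = 1/(88 + (288 + 36*(2*249))) = 1/(88 + (288 + 36*498)) = 1/(88 + (288 + 17928)) = 1/(88 + 18216) = 1/18304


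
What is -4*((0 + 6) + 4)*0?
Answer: 0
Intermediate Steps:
-4*((0 + 6) + 4)*0 = -4*(6 + 4)*0 = -4*10*0 = -40*0 = 0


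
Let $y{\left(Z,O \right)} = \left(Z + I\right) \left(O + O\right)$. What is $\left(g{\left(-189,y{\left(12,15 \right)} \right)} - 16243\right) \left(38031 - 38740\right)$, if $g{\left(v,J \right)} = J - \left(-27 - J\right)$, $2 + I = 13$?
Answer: $10518724$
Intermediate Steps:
$I = 11$ ($I = -2 + 13 = 11$)
$y{\left(Z,O \right)} = 2 O \left(11 + Z\right)$ ($y{\left(Z,O \right)} = \left(Z + 11\right) \left(O + O\right) = \left(11 + Z\right) 2 O = 2 O \left(11 + Z\right)$)
$g{\left(v,J \right)} = 27 + 2 J$ ($g{\left(v,J \right)} = J + \left(27 + J\right) = 27 + 2 J$)
$\left(g{\left(-189,y{\left(12,15 \right)} \right)} - 16243\right) \left(38031 - 38740\right) = \left(\left(27 + 2 \cdot 2 \cdot 15 \left(11 + 12\right)\right) - 16243\right) \left(38031 - 38740\right) = \left(\left(27 + 2 \cdot 2 \cdot 15 \cdot 23\right) - 16243\right) \left(-709\right) = \left(\left(27 + 2 \cdot 690\right) - 16243\right) \left(-709\right) = \left(\left(27 + 1380\right) - 16243\right) \left(-709\right) = \left(1407 - 16243\right) \left(-709\right) = \left(-14836\right) \left(-709\right) = 10518724$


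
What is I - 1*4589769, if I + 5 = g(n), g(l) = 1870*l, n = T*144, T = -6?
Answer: -6205454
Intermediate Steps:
n = -864 (n = -6*144 = -864)
I = -1615685 (I = -5 + 1870*(-864) = -5 - 1615680 = -1615685)
I - 1*4589769 = -1615685 - 1*4589769 = -1615685 - 4589769 = -6205454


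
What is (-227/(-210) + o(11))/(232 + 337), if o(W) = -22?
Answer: -4393/119490 ≈ -0.036765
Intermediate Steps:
(-227/(-210) + o(11))/(232 + 337) = (-227/(-210) - 22)/(232 + 337) = (-227*(-1/210) - 22)/569 = (227/210 - 22)*(1/569) = -4393/210*1/569 = -4393/119490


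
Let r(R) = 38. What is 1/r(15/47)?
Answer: 1/38 ≈ 0.026316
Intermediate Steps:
1/r(15/47) = 1/38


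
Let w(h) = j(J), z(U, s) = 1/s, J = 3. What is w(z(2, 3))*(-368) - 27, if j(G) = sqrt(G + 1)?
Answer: -763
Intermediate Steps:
j(G) = sqrt(1 + G)
w(h) = 2 (w(h) = sqrt(1 + 3) = sqrt(4) = 2)
w(z(2, 3))*(-368) - 27 = 2*(-368) - 27 = -736 - 27 = -763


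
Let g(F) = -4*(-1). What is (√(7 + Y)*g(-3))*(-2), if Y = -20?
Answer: -8*I*√13 ≈ -28.844*I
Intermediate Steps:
g(F) = 4
(√(7 + Y)*g(-3))*(-2) = (√(7 - 20)*4)*(-2) = (√(-13)*4)*(-2) = ((I*√13)*4)*(-2) = (4*I*√13)*(-2) = -8*I*√13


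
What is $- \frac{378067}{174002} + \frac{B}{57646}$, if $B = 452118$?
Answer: $\frac{1496720683}{263961034} \approx 5.6702$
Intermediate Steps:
$- \frac{378067}{174002} + \frac{B}{57646} = - \frac{378067}{174002} + \frac{452118}{57646} = \left(-378067\right) \frac{1}{174002} + 452118 \cdot \frac{1}{57646} = - \frac{378067}{174002} + \frac{226059}{28823} = \frac{1496720683}{263961034}$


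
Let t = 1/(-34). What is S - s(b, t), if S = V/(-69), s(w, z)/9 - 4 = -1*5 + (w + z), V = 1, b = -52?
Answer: 1119629/2346 ≈ 477.25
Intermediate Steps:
t = -1/34 ≈ -0.029412
s(w, z) = -9 + 9*w + 9*z (s(w, z) = 36 + 9*(-1*5 + (w + z)) = 36 + 9*(-5 + (w + z)) = 36 + 9*(-5 + w + z) = 36 + (-45 + 9*w + 9*z) = -9 + 9*w + 9*z)
S = -1/69 (S = 1/(-69) = -1/69*1 = -1/69 ≈ -0.014493)
S - s(b, t) = -1/69 - (-9 + 9*(-52) + 9*(-1/34)) = -1/69 - (-9 - 468 - 9/34) = -1/69 - 1*(-16227/34) = -1/69 + 16227/34 = 1119629/2346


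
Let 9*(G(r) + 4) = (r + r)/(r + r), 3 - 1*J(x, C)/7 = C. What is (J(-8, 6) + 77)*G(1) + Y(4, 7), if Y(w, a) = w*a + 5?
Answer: -1663/9 ≈ -184.78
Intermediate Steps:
J(x, C) = 21 - 7*C
Y(w, a) = 5 + a*w (Y(w, a) = a*w + 5 = 5 + a*w)
G(r) = -35/9 (G(r) = -4 + ((r + r)/(r + r))/9 = -4 + ((2*r)/((2*r)))/9 = -4 + ((2*r)*(1/(2*r)))/9 = -4 + (⅑)*1 = -4 + ⅑ = -35/9)
(J(-8, 6) + 77)*G(1) + Y(4, 7) = ((21 - 7*6) + 77)*(-35/9) + (5 + 7*4) = ((21 - 42) + 77)*(-35/9) + (5 + 28) = (-21 + 77)*(-35/9) + 33 = 56*(-35/9) + 33 = -1960/9 + 33 = -1663/9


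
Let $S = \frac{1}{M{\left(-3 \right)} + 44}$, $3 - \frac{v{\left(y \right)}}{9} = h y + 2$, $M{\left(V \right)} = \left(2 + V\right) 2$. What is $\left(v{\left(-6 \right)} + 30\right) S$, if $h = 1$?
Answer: $\frac{31}{14} \approx 2.2143$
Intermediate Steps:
$M{\left(V \right)} = 4 + 2 V$
$v{\left(y \right)} = 9 - 9 y$ ($v{\left(y \right)} = 27 - 9 \left(1 y + 2\right) = 27 - 9 \left(y + 2\right) = 27 - 9 \left(2 + y\right) = 27 - \left(18 + 9 y\right) = 9 - 9 y$)
$S = \frac{1}{42}$ ($S = \frac{1}{\left(4 + 2 \left(-3\right)\right) + 44} = \frac{1}{\left(4 - 6\right) + 44} = \frac{1}{-2 + 44} = \frac{1}{42} \approx 0.02381$)
$\left(v{\left(-6 \right)} + 30\right) S = \left(\left(9 - -54\right) + 30\right) \frac{1}{42} = \left(\left(9 + 54\right) + 30\right) \frac{1}{42} = \left(63 + 30\right) \frac{1}{42} = 93 \cdot \frac{1}{42} = \frac{31}{14}$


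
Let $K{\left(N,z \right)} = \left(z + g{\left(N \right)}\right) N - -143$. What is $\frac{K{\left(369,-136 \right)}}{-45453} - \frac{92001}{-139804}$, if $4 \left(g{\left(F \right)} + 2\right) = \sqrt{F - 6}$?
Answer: $\frac{1611546967}{907787316} - \frac{1353 \sqrt{3}}{60604} \approx 1.7366$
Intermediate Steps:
$g{\left(F \right)} = -2 + \frac{\sqrt{-6 + F}}{4}$ ($g{\left(F \right)} = -2 + \frac{\sqrt{F - 6}}{4} = -2 + \frac{\sqrt{-6 + F}}{4}$)
$K{\left(N,z \right)} = 143 + N \left(-2 + z + \frac{\sqrt{-6 + N}}{4}\right)$ ($K{\left(N,z \right)} = \left(z + \left(-2 + \frac{\sqrt{-6 + N}}{4}\right)\right) N - -143 = \left(-2 + z + \frac{\sqrt{-6 + N}}{4}\right) N + 143 = N \left(-2 + z + \frac{\sqrt{-6 + N}}{4}\right) + 143 = 143 + N \left(-2 + z + \frac{\sqrt{-6 + N}}{4}\right)$)
$\frac{K{\left(369,-136 \right)}}{-45453} - \frac{92001}{-139804} = \frac{143 + 369 \left(-136\right) + \frac{1}{4} \cdot 369 \left(-8 + \sqrt{-6 + 369}\right)}{-45453} - \frac{92001}{-139804} = \left(143 - 50184 + \frac{1}{4} \cdot 369 \left(-8 + \sqrt{363}\right)\right) \left(- \frac{1}{45453}\right) - - \frac{13143}{19972} = \left(143 - 50184 + \frac{1}{4} \cdot 369 \left(-8 + 11 \sqrt{3}\right)\right) \left(- \frac{1}{45453}\right) + \frac{13143}{19972} = \left(143 - 50184 - \left(738 - \frac{4059 \sqrt{3}}{4}\right)\right) \left(- \frac{1}{45453}\right) + \frac{13143}{19972} = \left(-50779 + \frac{4059 \sqrt{3}}{4}\right) \left(- \frac{1}{45453}\right) + \frac{13143}{19972} = \left(\frac{50779}{45453} - \frac{1353 \sqrt{3}}{60604}\right) + \frac{13143}{19972} = \frac{1611546967}{907787316} - \frac{1353 \sqrt{3}}{60604}$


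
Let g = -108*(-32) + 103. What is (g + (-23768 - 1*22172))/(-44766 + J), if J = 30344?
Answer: 42381/14422 ≈ 2.9386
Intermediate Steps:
g = 3559 (g = 3456 + 103 = 3559)
(g + (-23768 - 1*22172))/(-44766 + J) = (3559 + (-23768 - 1*22172))/(-44766 + 30344) = (3559 + (-23768 - 22172))/(-14422) = (3559 - 45940)*(-1/14422) = -42381*(-1/14422) = 42381/14422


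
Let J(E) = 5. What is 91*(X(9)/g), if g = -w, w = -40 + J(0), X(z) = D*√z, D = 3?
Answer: 117/5 ≈ 23.400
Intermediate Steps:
X(z) = 3*√z
w = -35 (w = -40 + 5 = -35)
g = 35 (g = -1*(-35) = 35)
91*(X(9)/g) = 91*((3*√9)/35) = 91*((3*3)*(1/35)) = 91*(9*(1/35)) = 91*(9/35) = 117/5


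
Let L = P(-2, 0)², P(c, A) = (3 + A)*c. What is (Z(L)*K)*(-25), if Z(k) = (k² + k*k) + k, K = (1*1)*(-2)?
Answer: 131400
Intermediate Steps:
K = -2 (K = 1*(-2) = -2)
P(c, A) = c*(3 + A)
L = 36 (L = (-2*(3 + 0))² = (-2*3)² = (-6)² = 36)
Z(k) = k + 2*k² (Z(k) = (k² + k²) + k = 2*k² + k = k + 2*k²)
(Z(L)*K)*(-25) = ((36*(1 + 2*36))*(-2))*(-25) = ((36*(1 + 72))*(-2))*(-25) = ((36*73)*(-2))*(-25) = (2628*(-2))*(-25) = -5256*(-25) = 131400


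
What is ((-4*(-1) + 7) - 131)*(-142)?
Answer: 17040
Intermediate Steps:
((-4*(-1) + 7) - 131)*(-142) = ((4 + 7) - 131)*(-142) = (11 - 131)*(-142) = -120*(-142) = 17040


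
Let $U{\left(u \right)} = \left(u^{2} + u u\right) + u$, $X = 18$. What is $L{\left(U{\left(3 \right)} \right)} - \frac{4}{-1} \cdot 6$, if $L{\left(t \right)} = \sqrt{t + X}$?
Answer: $24 \sqrt{39} \approx 149.88$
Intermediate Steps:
$U{\left(u \right)} = u + 2 u^{2}$ ($U{\left(u \right)} = \left(u^{2} + u^{2}\right) + u = 2 u^{2} + u = u + 2 u^{2}$)
$L{\left(t \right)} = \sqrt{18 + t}$ ($L{\left(t \right)} = \sqrt{t + 18} = \sqrt{18 + t}$)
$L{\left(U{\left(3 \right)} \right)} - \frac{4}{-1} \cdot 6 = \sqrt{18 + 3 \left(1 + 2 \cdot 3\right)} - \frac{4}{-1} \cdot 6 = \sqrt{18 + 3 \left(1 + 6\right)} \left(-4\right) \left(-1\right) 6 = \sqrt{18 + 3 \cdot 7} \cdot 4 \cdot 6 = \sqrt{18 + 21} \cdot 24 = \sqrt{39} \cdot 24 = 24 \sqrt{39}$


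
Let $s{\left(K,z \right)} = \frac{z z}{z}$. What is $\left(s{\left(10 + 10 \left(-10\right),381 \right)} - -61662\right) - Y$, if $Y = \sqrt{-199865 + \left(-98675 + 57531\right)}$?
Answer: $62043 - i \sqrt{241009} \approx 62043.0 - 490.93 i$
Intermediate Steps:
$s{\left(K,z \right)} = z$ ($s{\left(K,z \right)} = \frac{z^{2}}{z} = z$)
$Y = i \sqrt{241009}$ ($Y = \sqrt{-199865 - 41144} = \sqrt{-241009} = i \sqrt{241009} \approx 490.93 i$)
$\left(s{\left(10 + 10 \left(-10\right),381 \right)} - -61662\right) - Y = \left(381 - -61662\right) - i \sqrt{241009} = \left(381 + 61662\right) - i \sqrt{241009} = 62043 - i \sqrt{241009}$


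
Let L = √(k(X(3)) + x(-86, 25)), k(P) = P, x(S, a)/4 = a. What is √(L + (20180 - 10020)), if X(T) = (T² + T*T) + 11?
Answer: √(10160 + √129) ≈ 100.85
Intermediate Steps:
x(S, a) = 4*a
X(T) = 11 + 2*T² (X(T) = (T² + T²) + 11 = 2*T² + 11 = 11 + 2*T²)
L = √129 (L = √((11 + 2*3²) + 4*25) = √((11 + 2*9) + 100) = √((11 + 18) + 100) = √(29 + 100) = √129 ≈ 11.358)
√(L + (20180 - 10020)) = √(√129 + (20180 - 10020)) = √(√129 + 10160) = √(10160 + √129)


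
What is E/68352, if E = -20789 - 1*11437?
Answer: -5371/11392 ≈ -0.47147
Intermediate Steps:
E = -32226 (E = -20789 - 11437 = -32226)
E/68352 = -32226/68352 = -32226*1/68352 = -5371/11392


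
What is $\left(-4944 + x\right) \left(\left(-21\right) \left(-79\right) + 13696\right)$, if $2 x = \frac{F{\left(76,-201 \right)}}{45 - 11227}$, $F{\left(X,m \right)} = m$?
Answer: $- \frac{1697762657325}{22364} \approx -7.5915 \cdot 10^{7}$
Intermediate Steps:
$x = \frac{201}{22364}$ ($x = \frac{\left(-201\right) \frac{1}{45 - 11227}}{2} = \frac{\left(-201\right) \frac{1}{-11182}}{2} = \frac{\left(-201\right) \left(- \frac{1}{11182}\right)}{2} = \frac{1}{2} \cdot \frac{201}{11182} = \frac{201}{22364} \approx 0.0089877$)
$\left(-4944 + x\right) \left(\left(-21\right) \left(-79\right) + 13696\right) = \left(-4944 + \frac{201}{22364}\right) \left(\left(-21\right) \left(-79\right) + 13696\right) = - \frac{110567415 \left(1659 + 13696\right)}{22364} = \left(- \frac{110567415}{22364}\right) 15355 = - \frac{1697762657325}{22364}$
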